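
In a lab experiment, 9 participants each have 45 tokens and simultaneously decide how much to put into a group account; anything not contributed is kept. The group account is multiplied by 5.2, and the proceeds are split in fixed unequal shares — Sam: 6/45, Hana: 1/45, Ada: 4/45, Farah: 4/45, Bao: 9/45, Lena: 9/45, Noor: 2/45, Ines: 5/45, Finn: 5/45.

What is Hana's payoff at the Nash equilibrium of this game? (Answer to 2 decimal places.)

A player with share s gets back 5.2·s per unit contributed, so full contribution is dominant for anyone with s > 1/5.2 = 0.1923 and zero contribution is dominant for anyone below.
Bao and Lena are above the threshold, contributing 45 each; the remaining 7 contribute 0. Total contributed: 90.
Hana keeps 45 and receives 5.2 × 90 × 1/45 = 10.40 from the group account, for a payoff of 55.40.

55.40 tokens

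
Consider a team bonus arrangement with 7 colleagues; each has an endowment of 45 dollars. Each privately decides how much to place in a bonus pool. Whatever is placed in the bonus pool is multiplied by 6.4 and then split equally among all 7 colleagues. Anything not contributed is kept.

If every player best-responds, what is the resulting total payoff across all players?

315.00 dollars

Each contributed unit returns 6.4/7 = 0.9143 to its contributor — below 1 — so contributing 0 is dominant for every player. At the Nash equilibrium everyone keeps their 45, and the group total is 7 × 45 = 315.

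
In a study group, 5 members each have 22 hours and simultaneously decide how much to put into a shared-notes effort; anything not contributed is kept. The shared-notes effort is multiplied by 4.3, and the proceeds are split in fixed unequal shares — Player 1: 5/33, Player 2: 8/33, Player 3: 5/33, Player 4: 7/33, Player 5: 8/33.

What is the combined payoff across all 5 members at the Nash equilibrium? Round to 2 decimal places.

255.20 hours

For player j, contributing a unit is worthwhile iff 4.3 × (j's share) ≥ 1, i.e. iff j's share is at least 0.2326.
Player 2 and Player 5 clear that bar, contributing 22 each; the remaining 3 contribute 0. Total contributed: 44.
The shared-notes effort pays out 4.3 × 44 = 189.20 in total (split across the unequal shares, but the aggregate is all that matters for the group sum).
The 3 free-riders keep 22 each, adding 66. Group total = 66 + 189.20 = 255.20.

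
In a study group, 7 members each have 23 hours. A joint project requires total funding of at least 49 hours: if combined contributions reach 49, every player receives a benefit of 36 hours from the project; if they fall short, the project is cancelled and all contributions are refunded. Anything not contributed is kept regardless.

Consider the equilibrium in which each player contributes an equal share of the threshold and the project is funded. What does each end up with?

Equal share of the threshold: 49/7 = 7.
At this profile no one gains by cutting their contribution: any cut drops the total below 49, the project is cancelled, contributions are refunded, and the deviator ends with 23, which is less than 23 − 7 + 36 = 52. Contributing more than 7 just wastes the excess. So contributing exactly 7 is a best response.
Each player's payoff: 23 − 7 + 36 = 52.

52 hours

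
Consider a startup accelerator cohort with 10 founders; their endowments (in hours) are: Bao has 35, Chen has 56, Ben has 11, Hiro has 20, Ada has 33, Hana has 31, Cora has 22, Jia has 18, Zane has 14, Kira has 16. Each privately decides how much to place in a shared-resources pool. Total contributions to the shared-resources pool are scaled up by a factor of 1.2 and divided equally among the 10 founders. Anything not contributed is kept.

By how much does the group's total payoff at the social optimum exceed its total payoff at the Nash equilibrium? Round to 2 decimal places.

The private return per contributed unit is 1.2/10 = 0.1200 < 1 for every player regardless of endowment, so the Nash equilibrium is zero contribution and the group total is Σ E_j = 35 + 56 + 11 + 20 + 33 + 31 + 22 + 18 + 14 + 16 = 256.
Each contributed unit returns 1.200 to the group, so the social optimum is full contribution by everyone: group total = 1.200 × 256 = 307.20.
Efficiency loss = (1.200 − 1) × 256 = 51.20.

51.20 hours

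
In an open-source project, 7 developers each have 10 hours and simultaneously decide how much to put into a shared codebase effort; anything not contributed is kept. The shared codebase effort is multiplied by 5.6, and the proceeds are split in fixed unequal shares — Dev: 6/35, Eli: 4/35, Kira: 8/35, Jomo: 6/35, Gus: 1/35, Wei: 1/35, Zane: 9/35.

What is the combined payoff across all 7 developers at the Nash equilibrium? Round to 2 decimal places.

Each unit j contributes comes back to j as 5.6 × (j's share), so j prefers to contribute only if that share exceeds 1/5.6 = 0.1786; otherwise keeping the unit dominates.
Kira and Zane are above the threshold, contributing 10 each; the remaining 5 contribute 0. Total contributed: 20.
The shared codebase effort pays out 5.6 × 20 = 112.00 in total (split across the unequal shares, but the aggregate is all that matters for the group sum).
The 5 free-riders keep 10 each, adding 50. Group total = 50 + 112.00 = 162.00.

162.00 hours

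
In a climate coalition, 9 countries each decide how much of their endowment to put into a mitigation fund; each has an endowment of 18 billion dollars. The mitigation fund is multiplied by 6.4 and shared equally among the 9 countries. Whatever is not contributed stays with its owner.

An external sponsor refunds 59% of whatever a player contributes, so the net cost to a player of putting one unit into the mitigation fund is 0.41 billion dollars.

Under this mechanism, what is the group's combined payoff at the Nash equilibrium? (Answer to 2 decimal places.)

The effective private return per unit is now (6.4/9) / 0.41 = 1.7344 > 1, so every player's dominant strategy flips to full contribution.
At the Nash equilibrium everyone contributes 18. Group total payoff = 9 × (18 × 0.59 + 6.4 × 18) = 1132.38.

1132.38 billion dollars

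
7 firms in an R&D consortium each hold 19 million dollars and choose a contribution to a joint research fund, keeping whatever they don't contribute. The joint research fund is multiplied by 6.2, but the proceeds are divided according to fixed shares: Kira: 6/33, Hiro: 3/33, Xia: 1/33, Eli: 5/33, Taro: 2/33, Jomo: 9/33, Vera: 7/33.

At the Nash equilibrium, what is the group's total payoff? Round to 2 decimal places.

429.40 million dollars

A player with share s gets back 6.2·s per unit contributed, so full contribution is dominant for anyone with s > 1/6.2 = 0.1613 and zero contribution is dominant for anyone below.
Kira, Jomo and Vera clear that bar, contributing 19 each; the remaining 4 contribute 0. Total contributed: 57.
The joint research fund pays out 6.2 × 57 = 353.40 in total (split across the unequal shares, but the aggregate is all that matters for the group sum).
The 4 free-riders keep 19 each, adding 76. Group total = 76 + 353.40 = 429.40.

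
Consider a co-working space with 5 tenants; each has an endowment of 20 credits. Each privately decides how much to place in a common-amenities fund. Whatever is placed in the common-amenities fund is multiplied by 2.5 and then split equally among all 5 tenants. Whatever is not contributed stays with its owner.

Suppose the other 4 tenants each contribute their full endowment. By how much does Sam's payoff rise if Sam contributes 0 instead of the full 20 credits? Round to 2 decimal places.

10.00 credits

Switching from a contribution of 20 to 0 lets Sam keep an extra 20 credits, but lowers the common-amenities fund by 20, which costs Sam their own share of that drop: 2.5/5 × 20 = 10.00.
Net gain = 20 − 10.00 = 10.00. The private return per contributed unit (0.5000) is below 1, so free-riding is indeed the best response regardless of what the others do.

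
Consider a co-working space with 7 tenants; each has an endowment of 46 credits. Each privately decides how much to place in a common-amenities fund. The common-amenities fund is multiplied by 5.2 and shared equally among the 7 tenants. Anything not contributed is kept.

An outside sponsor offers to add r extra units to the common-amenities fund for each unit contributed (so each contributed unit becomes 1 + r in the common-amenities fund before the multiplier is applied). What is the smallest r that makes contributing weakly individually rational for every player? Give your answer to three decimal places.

With matching at rate r, one contributed unit becomes (1 + r) in the common-amenities fund and returns 5.2 × (1 + r) / 7 to the contributor.
Setting this equal to 1: 1 + r = 7/5.2 = 1.3462.
So the minimum matching rate is r = 1.3462 − 1 = 0.346.

0.346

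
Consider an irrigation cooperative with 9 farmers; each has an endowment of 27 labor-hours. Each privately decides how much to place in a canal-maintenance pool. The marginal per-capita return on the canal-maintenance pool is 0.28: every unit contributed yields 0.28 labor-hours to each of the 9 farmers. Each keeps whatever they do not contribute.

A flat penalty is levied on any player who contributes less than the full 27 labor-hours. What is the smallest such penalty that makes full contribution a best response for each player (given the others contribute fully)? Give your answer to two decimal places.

Given the others contribute fully, the best deviation is to contribute 0 (any partial contribution still incurs the fine and gives up units whose private return 0.28 is below 1).
Deviating from 27 to 0 saves 27 labor-hours but forfeits the deviator's share of the drop in the canal-maintenance pool: 0.28 × 27 = 7.56.
So the deviation gain is 27 − 7.56 = 19.44, and the fine must be at least 19.44 labor-hours to wipe it out.

19.44 labor-hours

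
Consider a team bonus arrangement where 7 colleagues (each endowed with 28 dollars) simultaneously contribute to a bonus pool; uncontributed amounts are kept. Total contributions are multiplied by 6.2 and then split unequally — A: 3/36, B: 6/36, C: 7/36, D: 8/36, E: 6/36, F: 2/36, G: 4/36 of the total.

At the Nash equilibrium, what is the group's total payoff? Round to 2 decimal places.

Each unit j contributes comes back to j as 6.2 × (j's share), so j prefers to contribute only if that share exceeds 1/6.2 = 0.1613; otherwise keeping the unit dominates.
B, C, D and E clear that bar, contributing 28 each; the remaining 3 contribute 0. Total contributed: 112.
The bonus pool pays out 6.2 × 112 = 694.40 in total (split across the unequal shares, but the aggregate is all that matters for the group sum).
The 3 free-riders keep 28 each, adding 84. Group total = 84 + 694.40 = 778.40.

778.40 dollars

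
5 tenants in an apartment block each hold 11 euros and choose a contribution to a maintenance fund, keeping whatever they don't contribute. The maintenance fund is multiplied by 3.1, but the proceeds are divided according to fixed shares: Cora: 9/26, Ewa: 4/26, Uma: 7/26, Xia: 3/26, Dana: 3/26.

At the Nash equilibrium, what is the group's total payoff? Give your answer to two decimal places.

78.10 euros

Player j's private return per contributed unit is 3.1 × (j's share). Contributing is weakly dominant for j when that share is at least 1/3.1 = 0.3226, and contributing 0 is dominant otherwise.
Cora alone (share 9/26) is above the threshold, contributing 11; the remaining 4 contribute 0. Total contributed: 11.
The maintenance fund pays out 3.1 × 11 = 34.10 in total (split across the unequal shares, but the aggregate is all that matters for the group sum).
The 4 free-riders keep 11 each, adding 44. Group total = 44 + 34.10 = 78.10.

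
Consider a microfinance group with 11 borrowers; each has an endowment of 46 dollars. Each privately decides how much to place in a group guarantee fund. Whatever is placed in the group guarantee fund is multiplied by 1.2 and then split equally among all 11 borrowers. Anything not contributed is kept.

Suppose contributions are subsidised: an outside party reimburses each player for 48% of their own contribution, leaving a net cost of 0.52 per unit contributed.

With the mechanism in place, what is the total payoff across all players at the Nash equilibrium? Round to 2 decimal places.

506.00 dollars

Even with the mechanism, each unit contributed returns only (1.2/11) / 0.52 = 0.2098 per unit of net cost, so contributing nothing is still dominant.
Everyone keeps their endowment and the group total is 11 × 46 = 506.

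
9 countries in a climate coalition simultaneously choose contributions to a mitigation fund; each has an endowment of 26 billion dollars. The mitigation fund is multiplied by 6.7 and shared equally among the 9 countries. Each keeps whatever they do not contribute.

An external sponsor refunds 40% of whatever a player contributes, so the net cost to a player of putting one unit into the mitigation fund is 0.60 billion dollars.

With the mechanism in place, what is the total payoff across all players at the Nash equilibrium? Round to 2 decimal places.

With the mechanism, a contributed unit returns (6.7/9) / 0.60 = 1.2407 per unit of net cost to the contributor — now above 1 — so contributing fully is weakly dominant for every player.
At the Nash equilibrium everyone contributes 26. Group total payoff = 9 × (26 × 0.40 + 6.7 × 26) = 1661.40.

1661.40 billion dollars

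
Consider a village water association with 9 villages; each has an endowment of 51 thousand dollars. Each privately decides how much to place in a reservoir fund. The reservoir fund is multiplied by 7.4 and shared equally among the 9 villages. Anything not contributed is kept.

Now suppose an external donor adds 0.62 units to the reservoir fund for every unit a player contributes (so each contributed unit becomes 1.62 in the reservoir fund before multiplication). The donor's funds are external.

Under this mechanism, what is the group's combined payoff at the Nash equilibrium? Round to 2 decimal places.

5502.49 thousand dollars

The effective private return per unit is now 7.4 × 1.62 / 9 = 1.3320 > 1, so every player's dominant strategy flips to full contribution.
At the Nash equilibrium everyone contributes 51. Group total payoff = 7.4 × 1.62 × 459 = 5502.49.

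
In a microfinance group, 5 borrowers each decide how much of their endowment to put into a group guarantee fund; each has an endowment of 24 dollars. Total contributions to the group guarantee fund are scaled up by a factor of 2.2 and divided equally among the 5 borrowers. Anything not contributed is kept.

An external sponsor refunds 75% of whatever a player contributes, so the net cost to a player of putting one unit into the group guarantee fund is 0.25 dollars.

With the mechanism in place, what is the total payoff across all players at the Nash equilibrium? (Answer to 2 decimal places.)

The effective private return per unit is now (2.2/5) / 0.25 = 1.7600 > 1, so every player's dominant strategy flips to full contribution.
At the Nash equilibrium everyone contributes 24. Group total payoff = 5 × (24 × 0.75 + 2.2 × 24) = 354.00.

354.00 dollars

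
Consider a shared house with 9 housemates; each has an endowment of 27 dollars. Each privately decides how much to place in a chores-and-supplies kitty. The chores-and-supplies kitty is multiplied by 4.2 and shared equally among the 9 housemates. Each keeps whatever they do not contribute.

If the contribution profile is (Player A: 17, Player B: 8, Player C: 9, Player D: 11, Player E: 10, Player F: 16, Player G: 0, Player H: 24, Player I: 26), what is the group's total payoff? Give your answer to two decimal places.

630.20 dollars

Total contributed: 17 + 8 + 9 + 11 + 10 + 16 + 0 + 24 + 26 = 121; total kept: 9 × 27 − 121 = 122.
The chores-and-supplies kitty pays out 4.2 × 121 = 508.20 in aggregate.
Group total = 122 + 508.20 = 630.20.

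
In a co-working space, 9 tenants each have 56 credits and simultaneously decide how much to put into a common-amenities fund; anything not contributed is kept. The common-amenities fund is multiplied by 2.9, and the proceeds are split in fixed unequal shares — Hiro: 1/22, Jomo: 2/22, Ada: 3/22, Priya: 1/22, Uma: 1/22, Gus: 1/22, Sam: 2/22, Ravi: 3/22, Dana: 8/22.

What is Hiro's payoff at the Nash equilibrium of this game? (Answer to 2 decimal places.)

63.38 credits

For player j, contributing a unit is worthwhile iff 2.9 × (j's share) ≥ 1, i.e. iff j's share is at least 0.3448.
The only share above 0.3448 is Dana's 8/22, contributing 56; the remaining 8 contribute 0. Total contributed: 56.
Hiro keeps 56 and receives 2.9 × 56 × 1/22 = 7.38 from the common-amenities fund, for a payoff of 63.38.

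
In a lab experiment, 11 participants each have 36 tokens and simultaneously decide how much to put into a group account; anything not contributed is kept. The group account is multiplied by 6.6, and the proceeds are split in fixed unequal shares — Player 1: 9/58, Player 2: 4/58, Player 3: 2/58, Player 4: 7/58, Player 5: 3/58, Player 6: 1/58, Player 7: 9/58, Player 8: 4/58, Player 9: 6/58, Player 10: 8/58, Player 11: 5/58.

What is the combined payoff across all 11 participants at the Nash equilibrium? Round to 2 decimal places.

799.20 tokens

For player j, contributing a unit is worthwhile iff 6.6 × (j's share) ≥ 1, i.e. iff j's share is at least 0.1515.
The shares above 0.1515 belong to Player 1 and Player 7, contributing 36 each; the remaining 9 contribute 0. Total contributed: 72.
The group account pays out 6.6 × 72 = 475.20 in total (split across the unequal shares, but the aggregate is all that matters for the group sum).
The 9 free-riders keep 36 each, adding 324. Group total = 324 + 475.20 = 799.20.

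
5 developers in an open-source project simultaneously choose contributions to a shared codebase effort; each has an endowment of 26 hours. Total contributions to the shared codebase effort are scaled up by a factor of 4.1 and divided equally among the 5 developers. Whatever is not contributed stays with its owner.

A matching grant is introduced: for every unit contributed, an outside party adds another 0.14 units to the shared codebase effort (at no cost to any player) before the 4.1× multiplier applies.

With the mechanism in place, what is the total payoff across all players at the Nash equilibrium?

The effective private return is 4.1 × 1.14 / 5 = 0.9348, which is still under 1, so the mechanism doesn't change anyone's dominant strategy: zero contribution.
Everyone keeps their endowment and the group total is 5 × 26 = 130.

130.00 hours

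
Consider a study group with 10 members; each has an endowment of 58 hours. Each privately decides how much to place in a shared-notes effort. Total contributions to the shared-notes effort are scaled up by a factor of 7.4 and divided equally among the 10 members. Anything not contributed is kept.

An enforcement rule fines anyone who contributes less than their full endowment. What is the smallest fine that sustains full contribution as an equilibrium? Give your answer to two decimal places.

Given the others contribute fully, the best deviation is to contribute 0 (any partial contribution still incurs the fine and gives up units whose private return 0.7400 is below 1).
Deviating from 58 to 0 saves 58 hours but forfeits the deviator's share of the drop in the shared-notes effort: 7.4/10 × 58 = 42.92.
So the deviation gain is 58 − 42.92 = 15.08, and the fine must be at least 15.08 hours to wipe it out.

15.08 hours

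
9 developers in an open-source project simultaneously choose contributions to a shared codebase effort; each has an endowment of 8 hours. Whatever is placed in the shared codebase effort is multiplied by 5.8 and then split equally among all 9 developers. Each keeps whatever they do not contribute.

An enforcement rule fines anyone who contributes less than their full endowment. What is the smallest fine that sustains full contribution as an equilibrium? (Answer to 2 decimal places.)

Given the others contribute fully, the best deviation is to contribute 0 (any partial contribution still incurs the fine and gives up units whose private return 0.6444 is below 1).
Deviating from 8 to 0 saves 8 hours but forfeits the deviator's share of the drop in the shared codebase effort: 5.8/9 × 8 = 5.16.
So the deviation gain is 8 − 5.16 = 2.84, and the fine must be at least 2.84 hours to wipe it out.

2.84 hours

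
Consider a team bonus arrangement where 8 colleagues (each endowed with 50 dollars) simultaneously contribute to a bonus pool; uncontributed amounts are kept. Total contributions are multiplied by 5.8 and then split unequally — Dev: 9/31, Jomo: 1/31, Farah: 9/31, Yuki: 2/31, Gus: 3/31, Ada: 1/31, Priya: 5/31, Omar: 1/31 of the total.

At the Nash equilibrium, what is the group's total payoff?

880.00 dollars

For player j, contributing a unit is worthwhile iff 5.8 × (j's share) ≥ 1, i.e. iff j's share is at least 0.1724.
The shares above 0.1724 belong to Dev and Farah, contributing 50 each; the remaining 6 contribute 0. Total contributed: 100.
The bonus pool pays out 5.8 × 100 = 580.00 in total (split across the unequal shares, but the aggregate is all that matters for the group sum).
The 6 free-riders keep 50 each, adding 300. Group total = 300 + 580.00 = 880.00.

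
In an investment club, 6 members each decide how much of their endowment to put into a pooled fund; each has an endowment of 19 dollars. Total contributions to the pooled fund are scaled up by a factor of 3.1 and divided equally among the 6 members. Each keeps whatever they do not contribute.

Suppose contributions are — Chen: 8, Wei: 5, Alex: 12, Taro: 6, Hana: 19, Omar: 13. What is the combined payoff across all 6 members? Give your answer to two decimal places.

246.30 dollars

Total contributed: 8 + 5 + 12 + 6 + 19 + 13 = 63; total kept: 6 × 19 − 63 = 51.
The pooled fund pays out 3.1 × 63 = 195.30 in aggregate.
Group total = 51 + 195.30 = 246.30.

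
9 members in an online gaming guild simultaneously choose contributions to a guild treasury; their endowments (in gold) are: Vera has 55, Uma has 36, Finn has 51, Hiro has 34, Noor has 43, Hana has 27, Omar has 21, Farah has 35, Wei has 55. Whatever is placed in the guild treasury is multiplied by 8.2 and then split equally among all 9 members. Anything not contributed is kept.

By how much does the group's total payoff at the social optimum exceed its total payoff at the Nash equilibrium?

2570.40 gold

The private return per contributed unit is 8.2/9 = 0.9111 < 1 for every player regardless of endowment, so the Nash equilibrium is zero contribution and the group total is Σ E_j = 55 + 36 + 51 + 34 + 43 + 27 + 21 + 35 + 55 = 357.
Each contributed unit returns 8.200 to the group, so the social optimum is full contribution by everyone: group total = 8.200 × 357 = 2927.40.
Efficiency loss = (8.200 − 1) × 357 = 2570.40.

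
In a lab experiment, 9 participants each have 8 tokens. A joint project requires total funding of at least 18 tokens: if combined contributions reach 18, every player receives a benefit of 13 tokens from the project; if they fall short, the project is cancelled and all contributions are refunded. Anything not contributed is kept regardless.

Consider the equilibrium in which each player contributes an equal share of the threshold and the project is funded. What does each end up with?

19 tokens

Equal share of the threshold: 18/9 = 2.
At this profile no one gains by cutting their contribution: any cut drops the total below 18, the project is cancelled, contributions are refunded, and the deviator ends with 8, which is less than 8 − 2 + 13 = 19. Contributing more than 2 just wastes the excess. So contributing exactly 2 is a best response.
Each player's payoff: 8 − 2 + 13 = 19.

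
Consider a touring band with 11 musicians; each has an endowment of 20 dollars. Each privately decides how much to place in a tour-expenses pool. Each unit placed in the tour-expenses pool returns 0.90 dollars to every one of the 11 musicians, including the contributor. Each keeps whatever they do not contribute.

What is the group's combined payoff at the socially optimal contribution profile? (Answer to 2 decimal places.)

Each contributed unit returns 9.900 to the group as a whole (0.90 to each of 11 players), which exceeds 1, so the social optimum is full contribution: group total = 9.900 × 220 = 2178.00.

2178.00 dollars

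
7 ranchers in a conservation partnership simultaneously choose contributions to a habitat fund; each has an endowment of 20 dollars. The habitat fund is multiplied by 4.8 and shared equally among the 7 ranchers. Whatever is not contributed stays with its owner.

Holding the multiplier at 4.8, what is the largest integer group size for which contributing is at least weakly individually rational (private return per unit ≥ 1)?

Private return per unit is 4.8/(group size), which is ≥ 1 whenever the group size is ≤ 4.8.
The largest such integer is 4.

4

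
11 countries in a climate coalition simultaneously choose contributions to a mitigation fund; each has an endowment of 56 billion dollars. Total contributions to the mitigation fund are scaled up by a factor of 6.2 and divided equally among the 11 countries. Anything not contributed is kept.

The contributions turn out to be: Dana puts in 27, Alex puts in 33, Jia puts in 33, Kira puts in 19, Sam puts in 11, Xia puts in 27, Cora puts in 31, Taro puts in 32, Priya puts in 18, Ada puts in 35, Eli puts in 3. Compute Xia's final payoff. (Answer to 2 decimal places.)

Total contributed: 27 + 33 + 33 + 19 + 11 + 27 + 31 + 32 + 18 + 35 + 3 = 269.
Each receives 6.2 × 269 / 11 = 151.62 from the mitigation fund.
Xia keeps 56 − 27 = 29, so Xia's payoff is 29 + 151.62 = 180.62.

180.62 billion dollars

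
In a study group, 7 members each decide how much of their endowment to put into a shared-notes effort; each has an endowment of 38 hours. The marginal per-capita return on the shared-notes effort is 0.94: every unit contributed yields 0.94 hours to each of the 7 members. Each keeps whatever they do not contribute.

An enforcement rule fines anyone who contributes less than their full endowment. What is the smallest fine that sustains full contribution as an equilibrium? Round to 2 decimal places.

2.28 hours

Given the others contribute fully, the best deviation is to contribute 0 (any partial contribution still incurs the fine and gives up units whose private return 0.94 is below 1).
Deviating from 38 to 0 saves 38 hours but forfeits the deviator's share of the drop in the shared-notes effort: 0.94 × 38 = 35.72.
So the deviation gain is 38 − 35.72 = 2.28, and the fine must be at least 2.28 hours to wipe it out.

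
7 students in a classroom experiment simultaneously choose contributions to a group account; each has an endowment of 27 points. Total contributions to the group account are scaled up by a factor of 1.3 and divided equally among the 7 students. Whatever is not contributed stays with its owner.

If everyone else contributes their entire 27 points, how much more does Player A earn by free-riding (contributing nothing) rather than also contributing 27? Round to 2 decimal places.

Switching from a contribution of 27 to 0 lets Player A keep an extra 27 points, but lowers the group account by 27, which costs Player A their own share of that drop: 1.3/7 × 27 = 5.01.
Net gain = 27 − 5.01 = 21.99. The private return per contributed unit (0.1857) is below 1, so free-riding is indeed the best response regardless of what the others do.

21.99 points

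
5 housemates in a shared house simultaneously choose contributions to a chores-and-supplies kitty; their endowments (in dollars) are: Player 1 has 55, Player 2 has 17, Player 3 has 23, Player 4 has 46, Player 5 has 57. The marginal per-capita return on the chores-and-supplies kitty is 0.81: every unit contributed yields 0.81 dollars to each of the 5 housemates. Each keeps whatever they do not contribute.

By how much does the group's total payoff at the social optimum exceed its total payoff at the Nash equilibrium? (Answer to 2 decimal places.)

The private return per contributed unit is 0.81 < 1 for everyone, so the Nash equilibrium is zero contribution and the group total is Σ E_j = 55 + 17 + 23 + 46 + 57 = 198.
Each contributed unit returns 4.050 to the group, so the social optimum is full contribution by everyone: group total = 4.050 × 198 = 801.90.
Efficiency loss = (4.050 − 1) × 198 = 603.90.

603.90 dollars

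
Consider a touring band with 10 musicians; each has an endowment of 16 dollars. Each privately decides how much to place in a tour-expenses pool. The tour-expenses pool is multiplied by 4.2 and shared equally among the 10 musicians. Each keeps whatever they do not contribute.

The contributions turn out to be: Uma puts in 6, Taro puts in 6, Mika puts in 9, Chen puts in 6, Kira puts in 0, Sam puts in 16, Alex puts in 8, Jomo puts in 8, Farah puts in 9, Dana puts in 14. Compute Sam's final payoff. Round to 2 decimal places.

34.44 dollars

Total contributed: 6 + 6 + 9 + 6 + 0 + 16 + 8 + 8 + 9 + 14 = 82.
Each receives 4.2 × 82 / 10 = 34.44 from the tour-expenses pool.
Sam keeps 16 − 16 = 0, so Sam's payoff is 0 + 34.44 = 34.44.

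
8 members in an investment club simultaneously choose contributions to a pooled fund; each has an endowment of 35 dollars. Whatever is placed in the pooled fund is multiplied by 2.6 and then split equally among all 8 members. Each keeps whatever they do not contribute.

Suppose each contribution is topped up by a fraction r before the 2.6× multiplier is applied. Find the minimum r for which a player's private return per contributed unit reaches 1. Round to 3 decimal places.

2.077

With matching at rate r, one contributed unit becomes (1 + r) in the pooled fund and returns 2.6 × (1 + r) / 8 to the contributor.
Setting this equal to 1: 1 + r = 8/2.6 = 3.0769.
So the minimum matching rate is r = 3.0769 − 1 = 2.077.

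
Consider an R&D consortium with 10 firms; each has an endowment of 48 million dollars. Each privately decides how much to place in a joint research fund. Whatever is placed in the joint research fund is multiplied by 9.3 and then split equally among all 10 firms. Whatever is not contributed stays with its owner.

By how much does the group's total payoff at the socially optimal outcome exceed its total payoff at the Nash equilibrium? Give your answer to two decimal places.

Each contributed unit returns 9.3/10 = 0.9300 to its contributor — below 1 — so contributing 0 is dominant for every player. At the Nash equilibrium everyone keeps their 48, and the group total is 10 × 48 = 480.
Each contributed unit returns 9.300 to the group as a whole (0.9300 to each of 10 players), which exceeds 1, so the social optimum is full contribution: group total = 9.300 × 480 = 4464.00.
Efficiency loss = 4464.00 − 480 = 3984.00.

3984.00 million dollars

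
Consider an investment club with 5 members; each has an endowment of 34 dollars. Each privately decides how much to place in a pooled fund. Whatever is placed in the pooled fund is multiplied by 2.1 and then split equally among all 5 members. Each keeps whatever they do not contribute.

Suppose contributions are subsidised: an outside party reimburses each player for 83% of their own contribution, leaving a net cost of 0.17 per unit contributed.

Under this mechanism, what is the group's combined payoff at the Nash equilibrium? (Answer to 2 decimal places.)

498.10 dollars

The effective private return per unit is now (2.1/5) / 0.17 = 2.4706 > 1, so every player's dominant strategy flips to full contribution.
So the Nash equilibrium is full contribution by all 5; the group earns 5 × (34 × 0.83 + 2.1 × 34) = 498.10.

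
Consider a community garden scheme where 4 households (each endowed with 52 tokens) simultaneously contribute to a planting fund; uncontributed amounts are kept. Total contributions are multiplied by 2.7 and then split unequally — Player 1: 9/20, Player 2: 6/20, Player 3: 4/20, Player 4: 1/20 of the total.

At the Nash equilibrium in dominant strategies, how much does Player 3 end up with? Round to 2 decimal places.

Player j's private return per contributed unit is 2.7 × (j's share). Contributing is weakly dominant for j when that share is at least 1/2.7 = 0.3704, and contributing 0 is dominant otherwise.
Player 1 alone (share 9/20) is above the threshold, contributing 52; the remaining 3 contribute 0. Total contributed: 52.
Player 3 keeps 52 and receives 2.7 × 52 × 4/20 = 28.08 from the planting fund, for a payoff of 80.08.

80.08 tokens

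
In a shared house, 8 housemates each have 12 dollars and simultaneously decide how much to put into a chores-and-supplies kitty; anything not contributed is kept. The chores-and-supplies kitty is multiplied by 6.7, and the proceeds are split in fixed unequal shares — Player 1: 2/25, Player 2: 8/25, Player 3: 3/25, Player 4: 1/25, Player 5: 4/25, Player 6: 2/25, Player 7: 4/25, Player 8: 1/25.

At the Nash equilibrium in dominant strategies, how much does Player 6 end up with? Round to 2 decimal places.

A player with share s gets back 6.7·s per unit contributed, so full contribution is dominant for anyone with s > 1/6.7 = 0.1493 and zero contribution is dominant for anyone below.
Player 2, Player 5 and Player 7 clear that bar, contributing 12 each; the remaining 5 contribute 0. Total contributed: 36.
Player 6 keeps 12 and receives 6.7 × 36 × 2/25 = 19.30 from the chores-and-supplies kitty, for a payoff of 31.30.

31.30 dollars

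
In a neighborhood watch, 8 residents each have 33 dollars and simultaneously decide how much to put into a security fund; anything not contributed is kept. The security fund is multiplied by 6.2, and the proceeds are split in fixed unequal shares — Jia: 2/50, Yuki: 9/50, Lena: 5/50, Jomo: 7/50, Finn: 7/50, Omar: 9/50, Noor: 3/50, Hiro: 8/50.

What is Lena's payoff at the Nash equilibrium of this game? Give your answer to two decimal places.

Player j's private return per contributed unit is 6.2 × (j's share). Contributing is weakly dominant for j when that share is at least 1/6.2 = 0.1613, and contributing 0 is dominant otherwise.
Yuki and Omar are above the threshold, contributing 33 each; the remaining 6 contribute 0. Total contributed: 66.
Lena keeps 33 and receives 6.2 × 66 × 5/50 = 40.92 from the security fund, for a payoff of 73.92.

73.92 dollars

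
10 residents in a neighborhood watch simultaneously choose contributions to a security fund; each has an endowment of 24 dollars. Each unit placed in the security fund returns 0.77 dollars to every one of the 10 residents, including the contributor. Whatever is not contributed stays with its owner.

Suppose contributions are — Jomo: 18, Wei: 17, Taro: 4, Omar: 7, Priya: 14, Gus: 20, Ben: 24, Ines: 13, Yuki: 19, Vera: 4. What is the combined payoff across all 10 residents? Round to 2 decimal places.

1178.00 dollars

Total contributed: 18 + 17 + 4 + 7 + 14 + 20 + 24 + 13 + 19 + 4 = 140; total kept: 10 × 24 − 140 = 100.
The security fund pays out 0.77 × 10 × 140 = 1078.00 in aggregate.
Group total = 100 + 1078.00 = 1178.00.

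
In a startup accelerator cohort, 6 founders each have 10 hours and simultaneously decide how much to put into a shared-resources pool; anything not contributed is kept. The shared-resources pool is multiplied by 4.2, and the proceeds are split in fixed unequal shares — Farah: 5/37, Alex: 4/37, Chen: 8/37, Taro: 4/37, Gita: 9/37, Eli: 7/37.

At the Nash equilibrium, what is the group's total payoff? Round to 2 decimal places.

A player with share s gets back 4.2·s per unit contributed, so full contribution is dominant for anyone with s > 1/4.2 = 0.2381 and zero contribution is dominant for anyone below.
The only share above 0.2381 is Gita's 9/37, contributing 10; the remaining 5 contribute 0. Total contributed: 10.
The shared-resources pool pays out 4.2 × 10 = 42.00 in total (split across the unequal shares, but the aggregate is all that matters for the group sum).
The 5 free-riders keep 10 each, adding 50. Group total = 50 + 42.00 = 92.00.

92.00 hours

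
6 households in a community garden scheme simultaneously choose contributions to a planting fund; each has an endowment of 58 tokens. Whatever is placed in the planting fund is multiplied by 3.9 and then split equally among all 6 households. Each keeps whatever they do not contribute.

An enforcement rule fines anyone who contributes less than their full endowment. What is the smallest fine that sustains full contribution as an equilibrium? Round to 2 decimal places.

Given the others contribute fully, the best deviation is to contribute 0 (any partial contribution still incurs the fine and gives up units whose private return 0.6500 is below 1).
Deviating from 58 to 0 saves 58 tokens but forfeits the deviator's share of the drop in the planting fund: 3.9/6 × 58 = 37.70.
So the deviation gain is 58 − 37.70 = 20.30, and the fine must be at least 20.30 tokens to wipe it out.

20.30 tokens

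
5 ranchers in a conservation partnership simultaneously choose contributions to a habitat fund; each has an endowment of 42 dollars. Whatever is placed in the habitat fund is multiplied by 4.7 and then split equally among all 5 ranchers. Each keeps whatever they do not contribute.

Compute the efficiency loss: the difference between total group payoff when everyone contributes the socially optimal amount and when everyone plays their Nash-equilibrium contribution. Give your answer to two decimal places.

777.00 dollars

Each contributed unit returns 4.7/5 = 0.9400 to its contributor — below 1 — so contributing 0 is dominant for every player. At the Nash equilibrium everyone keeps their 42, and the group total is 5 × 42 = 210.
Each contributed unit returns 4.700 to the group as a whole (0.9400 to each of 5 players), which exceeds 1, so the social optimum is full contribution: group total = 4.700 × 210 = 987.00.
Efficiency loss = 987.00 − 210 = 777.00.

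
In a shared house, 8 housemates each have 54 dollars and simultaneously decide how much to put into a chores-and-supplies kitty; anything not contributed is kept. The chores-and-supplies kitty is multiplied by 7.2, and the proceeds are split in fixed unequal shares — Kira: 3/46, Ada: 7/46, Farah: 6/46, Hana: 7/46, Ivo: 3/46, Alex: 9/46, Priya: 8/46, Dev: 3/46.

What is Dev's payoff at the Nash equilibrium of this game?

155.43 dollars

A player with share s gets back 7.2·s per unit contributed, so full contribution is dominant for anyone with s > 1/7.2 = 0.1389 and zero contribution is dominant for anyone below.
Ada, Hana, Alex and Priya are above the threshold, contributing 54 each; the remaining 4 contribute 0. Total contributed: 216.
Dev keeps 54 and receives 7.2 × 216 × 3/46 = 101.43 from the chores-and-supplies kitty, for a payoff of 155.43.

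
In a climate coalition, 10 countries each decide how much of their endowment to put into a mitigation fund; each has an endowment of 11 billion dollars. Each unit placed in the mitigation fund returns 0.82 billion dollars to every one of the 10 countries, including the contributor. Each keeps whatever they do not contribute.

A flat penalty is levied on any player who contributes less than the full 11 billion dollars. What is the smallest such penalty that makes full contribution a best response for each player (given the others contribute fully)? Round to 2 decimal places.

Given the others contribute fully, the best deviation is to contribute 0 (any partial contribution still incurs the fine and gives up units whose private return 0.82 is below 1).
Deviating from 11 to 0 saves 11 billion dollars but forfeits the deviator's share of the drop in the mitigation fund: 0.82 × 11 = 9.02.
So the deviation gain is 11 − 9.02 = 1.98, and the fine must be at least 1.98 billion dollars to wipe it out.

1.98 billion dollars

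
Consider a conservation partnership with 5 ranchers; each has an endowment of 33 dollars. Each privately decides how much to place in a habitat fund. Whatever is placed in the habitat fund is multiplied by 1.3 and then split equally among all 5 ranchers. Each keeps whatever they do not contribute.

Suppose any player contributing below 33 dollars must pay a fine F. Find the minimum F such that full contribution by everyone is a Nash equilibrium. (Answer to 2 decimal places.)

Given the others contribute fully, the best deviation is to contribute 0 (any partial contribution still incurs the fine and gives up units whose private return 0.2600 is below 1).
Deviating from 33 to 0 saves 33 dollars but forfeits the deviator's share of the drop in the habitat fund: 1.3/5 × 33 = 8.58.
So the deviation gain is 33 − 8.58 = 24.42, and the fine must be at least 24.42 dollars to wipe it out.

24.42 dollars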